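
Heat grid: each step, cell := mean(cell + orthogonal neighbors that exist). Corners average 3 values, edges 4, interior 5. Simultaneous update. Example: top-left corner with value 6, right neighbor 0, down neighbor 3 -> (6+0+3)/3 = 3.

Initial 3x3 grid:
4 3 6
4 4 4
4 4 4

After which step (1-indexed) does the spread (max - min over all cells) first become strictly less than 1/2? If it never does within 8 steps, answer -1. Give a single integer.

Step 1: max=9/2, min=11/3, spread=5/6
Step 2: max=157/36, min=58/15, spread=89/180
  -> spread < 1/2 first at step 2
Step 3: max=30233/7200, min=709/180, spread=1873/7200
Step 4: max=539581/129600, min=214597/54000, spread=122741/648000
Step 5: max=106766897/25920000, min=287879/72000, spread=3130457/25920000
Step 6: max=1915427029/466560000, min=195432637/48600000, spread=196368569/2332800000
Step 7: max=114463670063/27993600000, min=9402299849/2332800000, spread=523543/8957952
Step 8: max=6855748378861/1679616000000, min=94261568413/23328000000, spread=4410589/107495424

Answer: 2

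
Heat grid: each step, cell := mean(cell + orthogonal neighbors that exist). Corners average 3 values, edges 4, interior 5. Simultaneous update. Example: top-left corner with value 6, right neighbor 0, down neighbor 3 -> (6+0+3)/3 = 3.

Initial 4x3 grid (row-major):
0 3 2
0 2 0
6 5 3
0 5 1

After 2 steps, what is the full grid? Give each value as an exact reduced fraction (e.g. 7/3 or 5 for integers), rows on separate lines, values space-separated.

Answer: 19/12 77/48 31/18
31/16 117/50 23/12
757/240 279/100 14/5
55/18 817/240 8/3

Derivation:
After step 1:
  1 7/4 5/3
  2 2 7/4
  11/4 21/5 9/4
  11/3 11/4 3
After step 2:
  19/12 77/48 31/18
  31/16 117/50 23/12
  757/240 279/100 14/5
  55/18 817/240 8/3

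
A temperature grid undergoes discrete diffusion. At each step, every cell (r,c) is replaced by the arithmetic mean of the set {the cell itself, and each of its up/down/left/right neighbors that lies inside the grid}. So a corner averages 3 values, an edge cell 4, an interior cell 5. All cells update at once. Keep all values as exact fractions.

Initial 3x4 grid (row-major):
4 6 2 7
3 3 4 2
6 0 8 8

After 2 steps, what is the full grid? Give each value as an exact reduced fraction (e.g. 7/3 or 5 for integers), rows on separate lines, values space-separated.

After step 1:
  13/3 15/4 19/4 11/3
  4 16/5 19/5 21/4
  3 17/4 5 6
After step 2:
  145/36 481/120 479/120 41/9
  109/30 19/5 22/5 1123/240
  15/4 309/80 381/80 65/12

Answer: 145/36 481/120 479/120 41/9
109/30 19/5 22/5 1123/240
15/4 309/80 381/80 65/12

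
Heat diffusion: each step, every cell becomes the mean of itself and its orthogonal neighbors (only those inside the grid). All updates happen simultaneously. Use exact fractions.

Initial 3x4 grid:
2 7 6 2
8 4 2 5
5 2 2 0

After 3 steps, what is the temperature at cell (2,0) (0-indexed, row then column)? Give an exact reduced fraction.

Answer: 517/120

Derivation:
Step 1: cell (2,0) = 5
Step 2: cell (2,0) = 13/3
Step 3: cell (2,0) = 517/120
Full grid after step 3:
  10711/2160 16547/3600 1799/450 7973/2160
  67043/14400 12551/3000 1327/375 43553/14400
  517/120 8923/2400 20909/7200 1427/540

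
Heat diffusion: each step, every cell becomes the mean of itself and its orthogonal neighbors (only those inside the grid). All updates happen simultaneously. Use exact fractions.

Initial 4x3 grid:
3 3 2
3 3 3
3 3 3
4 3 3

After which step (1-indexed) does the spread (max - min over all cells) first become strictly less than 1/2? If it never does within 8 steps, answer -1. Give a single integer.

Answer: 3

Derivation:
Step 1: max=10/3, min=8/3, spread=2/3
Step 2: max=59/18, min=49/18, spread=5/9
Step 3: max=689/216, min=607/216, spread=41/108
  -> spread < 1/2 first at step 3
Step 4: max=81977/25920, min=73543/25920, spread=4217/12960
Step 5: max=971537/311040, min=894703/311040, spread=38417/155520
Step 6: max=57890671/18662400, min=54083729/18662400, spread=1903471/9331200
Step 7: max=689885017/223948800, min=653807783/223948800, spread=18038617/111974400
Step 8: max=41194762523/13436928000, min=39426805477/13436928000, spread=883978523/6718464000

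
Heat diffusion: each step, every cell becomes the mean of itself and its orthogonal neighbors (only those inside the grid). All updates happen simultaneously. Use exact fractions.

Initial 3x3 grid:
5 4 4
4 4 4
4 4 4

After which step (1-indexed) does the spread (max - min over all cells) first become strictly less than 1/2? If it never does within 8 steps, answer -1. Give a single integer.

Step 1: max=13/3, min=4, spread=1/3
  -> spread < 1/2 first at step 1
Step 2: max=77/18, min=4, spread=5/18
Step 3: max=905/216, min=4, spread=41/216
Step 4: max=53971/12960, min=1451/360, spread=347/2592
Step 5: max=3217337/777600, min=14557/3600, spread=2921/31104
Step 6: max=192452539/46656000, min=1753483/432000, spread=24611/373248
Step 7: max=11516162033/2799360000, min=39536741/9720000, spread=207329/4478976
Step 8: max=689876352451/167961600000, min=2112401599/518400000, spread=1746635/53747712

Answer: 1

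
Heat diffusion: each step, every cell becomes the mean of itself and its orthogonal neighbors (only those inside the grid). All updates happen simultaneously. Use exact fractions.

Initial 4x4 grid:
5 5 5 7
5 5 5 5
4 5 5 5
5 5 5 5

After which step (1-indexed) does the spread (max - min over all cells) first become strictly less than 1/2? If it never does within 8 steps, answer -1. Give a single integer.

Answer: 4

Derivation:
Step 1: max=17/3, min=14/3, spread=1
Step 2: max=50/9, min=569/120, spread=293/360
Step 3: max=581/108, min=5189/1080, spread=23/40
Step 4: max=17243/3240, min=523157/108000, spread=154829/324000
  -> spread < 1/2 first at step 4
Step 5: max=2553499/486000, min=4721357/972000, spread=1587/4000
Step 6: max=38032001/7290000, min=142413593/29160000, spread=39977/120000
Step 7: max=453242357/87480000, min=4287803489/874800000, spread=1006667/3600000
Step 8: max=3382951019/656100000, min=129150055109/26244000000, spread=25382657/108000000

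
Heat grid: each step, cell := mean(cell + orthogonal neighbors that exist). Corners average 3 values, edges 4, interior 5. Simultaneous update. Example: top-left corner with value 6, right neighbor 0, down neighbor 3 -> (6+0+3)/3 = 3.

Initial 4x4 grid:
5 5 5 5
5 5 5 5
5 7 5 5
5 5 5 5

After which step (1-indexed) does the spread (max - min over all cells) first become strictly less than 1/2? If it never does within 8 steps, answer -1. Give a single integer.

Answer: 2

Derivation:
Step 1: max=11/2, min=5, spread=1/2
Step 2: max=136/25, min=5, spread=11/25
  -> spread < 1/2 first at step 2
Step 3: max=6367/1200, min=5, spread=367/1200
Step 4: max=28571/5400, min=1513/300, spread=1337/5400
Step 5: max=851669/162000, min=45469/9000, spread=33227/162000
Step 6: max=25514327/4860000, min=274049/54000, spread=849917/4860000
Step 7: max=762714347/145800000, min=4118533/810000, spread=21378407/145800000
Step 8: max=22836462371/4374000000, min=1238688343/243000000, spread=540072197/4374000000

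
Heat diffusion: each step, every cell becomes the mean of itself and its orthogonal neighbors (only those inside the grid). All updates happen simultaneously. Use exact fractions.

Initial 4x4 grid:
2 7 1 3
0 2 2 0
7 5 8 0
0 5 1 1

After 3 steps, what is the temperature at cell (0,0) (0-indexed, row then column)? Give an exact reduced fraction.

Step 1: cell (0,0) = 3
Step 2: cell (0,0) = 35/12
Step 3: cell (0,0) = 541/180
Full grid after step 3:
  541/180 2393/800 3709/1440 4571/2160
  7849/2400 157/50 16721/6000 751/360
  2707/800 7241/2000 169/60 4213/1800
  881/240 1999/600 5503/1800 599/270

Answer: 541/180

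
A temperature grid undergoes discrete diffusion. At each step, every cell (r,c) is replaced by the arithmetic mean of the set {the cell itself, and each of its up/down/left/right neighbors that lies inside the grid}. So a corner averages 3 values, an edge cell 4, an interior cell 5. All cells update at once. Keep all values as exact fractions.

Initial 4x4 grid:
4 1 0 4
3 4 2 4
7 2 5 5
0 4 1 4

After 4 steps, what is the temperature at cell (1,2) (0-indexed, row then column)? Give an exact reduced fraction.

Step 1: cell (1,2) = 3
Step 2: cell (1,2) = 139/50
Step 3: cell (1,2) = 18799/6000
Step 4: cell (1,2) = 536413/180000
Full grid after step 4:
  97229/32400 2389/864 306053/108000 185239/64800
  33179/10800 280667/90000 536413/180000 691651/216000
  1439/432 563779/180000 302509/90000 724931/216000
  205513/64800 142259/43200 703511/216000 113467/32400

Answer: 536413/180000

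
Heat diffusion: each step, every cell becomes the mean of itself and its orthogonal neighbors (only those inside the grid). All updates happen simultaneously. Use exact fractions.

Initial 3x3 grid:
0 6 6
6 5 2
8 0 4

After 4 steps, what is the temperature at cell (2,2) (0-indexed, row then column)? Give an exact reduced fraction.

Step 1: cell (2,2) = 2
Step 2: cell (2,2) = 7/2
Step 3: cell (2,2) = 1303/360
Step 4: cell (2,2) = 83341/21600
Full grid after step 4:
  15511/3600 3599707/864000 266323/64800
  3636457/864000 742667/180000 3386707/864000
  135449/32400 3416707/864000 83341/21600

Answer: 83341/21600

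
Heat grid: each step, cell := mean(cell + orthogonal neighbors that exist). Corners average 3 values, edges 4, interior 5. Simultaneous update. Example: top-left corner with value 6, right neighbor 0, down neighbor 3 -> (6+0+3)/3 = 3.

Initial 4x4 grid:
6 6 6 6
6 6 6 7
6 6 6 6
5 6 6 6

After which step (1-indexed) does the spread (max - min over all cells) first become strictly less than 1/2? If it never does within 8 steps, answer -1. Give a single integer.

Step 1: max=19/3, min=17/3, spread=2/3
Step 2: max=751/120, min=103/18, spread=193/360
Step 3: max=6691/1080, min=1255/216, spread=52/135
  -> spread < 1/2 first at step 3
Step 4: max=664843/108000, min=37837/6480, spread=102679/324000
Step 5: max=5970643/972000, min=5712767/972000, spread=64469/243000
Step 6: max=178474387/29160000, min=171989291/29160000, spread=810637/3645000
Step 7: max=5342075101/874800000, min=1035716977/174960000, spread=20436277/109350000
Step 8: max=159874630891/26244000000, min=31150669831/5248800000, spread=515160217/3280500000

Answer: 3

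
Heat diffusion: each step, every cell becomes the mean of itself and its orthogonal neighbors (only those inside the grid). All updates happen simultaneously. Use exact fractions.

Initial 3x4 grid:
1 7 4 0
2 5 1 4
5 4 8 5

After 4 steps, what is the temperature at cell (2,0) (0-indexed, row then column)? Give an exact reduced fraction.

Answer: 532319/129600

Derivation:
Step 1: cell (2,0) = 11/3
Step 2: cell (2,0) = 149/36
Step 3: cell (2,0) = 8653/2160
Step 4: cell (2,0) = 532319/129600
Full grid after step 4:
  484069/129600 787589/216000 786649/216000 55903/16200
  367819/96000 480013/120000 345991/90000 1660393/432000
  532319/129600 224491/54000 231631/54000 264787/64800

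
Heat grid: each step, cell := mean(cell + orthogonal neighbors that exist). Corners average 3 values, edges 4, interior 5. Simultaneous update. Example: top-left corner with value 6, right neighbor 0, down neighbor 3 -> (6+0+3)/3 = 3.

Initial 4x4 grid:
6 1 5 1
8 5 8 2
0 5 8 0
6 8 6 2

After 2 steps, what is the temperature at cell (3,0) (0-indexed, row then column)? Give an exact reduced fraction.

Answer: 47/9

Derivation:
Step 1: cell (3,0) = 14/3
Step 2: cell (3,0) = 47/9
Full grid after step 2:
  14/3 23/5 61/15 55/18
  199/40 126/25 229/50 841/240
  581/120 27/5 126/25 829/240
  47/9 1327/240 1219/240 35/9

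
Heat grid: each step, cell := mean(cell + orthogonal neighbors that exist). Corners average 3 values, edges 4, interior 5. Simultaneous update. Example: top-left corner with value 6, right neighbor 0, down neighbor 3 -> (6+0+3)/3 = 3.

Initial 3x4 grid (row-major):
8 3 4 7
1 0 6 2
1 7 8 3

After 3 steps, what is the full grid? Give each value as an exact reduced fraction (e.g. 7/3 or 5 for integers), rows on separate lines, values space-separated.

After step 1:
  4 15/4 5 13/3
  5/2 17/5 4 9/2
  3 4 6 13/3
After step 2:
  41/12 323/80 205/48 83/18
  129/40 353/100 229/50 103/24
  19/6 41/10 55/12 89/18
After step 3:
  2563/720 3051/800 31499/7200 1897/432
  8003/2400 7789/2000 25507/6000 33169/7200
  1259/360 769/200 16387/3600 995/216

Answer: 2563/720 3051/800 31499/7200 1897/432
8003/2400 7789/2000 25507/6000 33169/7200
1259/360 769/200 16387/3600 995/216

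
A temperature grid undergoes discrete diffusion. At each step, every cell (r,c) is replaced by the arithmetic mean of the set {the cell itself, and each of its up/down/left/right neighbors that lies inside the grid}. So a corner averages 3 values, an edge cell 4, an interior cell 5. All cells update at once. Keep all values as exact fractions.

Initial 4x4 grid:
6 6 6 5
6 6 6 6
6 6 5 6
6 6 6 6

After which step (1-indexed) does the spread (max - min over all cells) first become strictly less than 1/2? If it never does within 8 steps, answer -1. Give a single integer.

Answer: 1

Derivation:
Step 1: max=6, min=17/3, spread=1/3
  -> spread < 1/2 first at step 1
Step 2: max=6, min=103/18, spread=5/18
Step 3: max=287/48, min=12433/2160, spread=241/1080
Step 4: max=71501/12000, min=374851/64800, spread=3517/20250
Step 5: max=427709/72000, min=11272921/1944000, spread=137611/972000
Step 6: max=853979/144000, min=67819427/11664000, spread=169109/1458000
Step 7: max=1918290157/324000000, min=10189979173/1749600000, spread=421969187/4374000000
Step 8: max=57474372757/9720000000, min=306190831111/52488000000, spread=5213477221/65610000000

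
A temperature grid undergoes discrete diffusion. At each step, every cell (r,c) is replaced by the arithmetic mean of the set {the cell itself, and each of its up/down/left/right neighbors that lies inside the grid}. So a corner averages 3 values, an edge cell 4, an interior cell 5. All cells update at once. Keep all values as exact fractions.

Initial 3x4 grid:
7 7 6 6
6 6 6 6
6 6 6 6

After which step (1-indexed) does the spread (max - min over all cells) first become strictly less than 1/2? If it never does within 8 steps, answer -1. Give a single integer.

Answer: 2

Derivation:
Step 1: max=20/3, min=6, spread=2/3
Step 2: max=233/36, min=6, spread=17/36
  -> spread < 1/2 first at step 2
Step 3: max=862/135, min=6, spread=52/135
Step 4: max=818849/129600, min=10847/1800, spread=7573/25920
Step 5: max=48825001/7776000, min=163217/27000, spread=363701/1555200
Step 6: max=2915213999/466560000, min=4367413/720000, spread=681043/3732480
Step 7: max=174330937141/27993600000, min=1182282089/194400000, spread=163292653/1119744000
Step 8: max=10432523884319/1679616000000, min=35549139163/5832000000, spread=1554974443/13436928000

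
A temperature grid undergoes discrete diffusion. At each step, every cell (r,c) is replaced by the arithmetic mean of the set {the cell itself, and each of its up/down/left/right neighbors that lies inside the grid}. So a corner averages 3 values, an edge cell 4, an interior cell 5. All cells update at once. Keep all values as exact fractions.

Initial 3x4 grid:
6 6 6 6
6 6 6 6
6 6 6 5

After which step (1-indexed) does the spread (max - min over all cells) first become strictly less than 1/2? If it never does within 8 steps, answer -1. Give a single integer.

Step 1: max=6, min=17/3, spread=1/3
  -> spread < 1/2 first at step 1
Step 2: max=6, min=103/18, spread=5/18
Step 3: max=6, min=1255/216, spread=41/216
Step 4: max=6, min=151303/25920, spread=4217/25920
Step 5: max=43121/7200, min=9122051/1555200, spread=38417/311040
Step 6: max=861403/144000, min=548671789/93312000, spread=1903471/18662400
Step 7: max=25804241/4320000, min=32991330911/5598720000, spread=18038617/223948800
Step 8: max=2319873241/388800000, min=1982271017149/335923200000, spread=883978523/13436928000

Answer: 1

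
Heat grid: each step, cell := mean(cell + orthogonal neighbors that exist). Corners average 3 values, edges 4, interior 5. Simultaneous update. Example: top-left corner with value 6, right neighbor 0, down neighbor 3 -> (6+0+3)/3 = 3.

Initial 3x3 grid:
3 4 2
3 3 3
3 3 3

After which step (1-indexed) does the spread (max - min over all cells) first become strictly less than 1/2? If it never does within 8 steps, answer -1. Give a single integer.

Step 1: max=10/3, min=11/4, spread=7/12
Step 2: max=47/15, min=35/12, spread=13/60
  -> spread < 1/2 first at step 2
Step 3: max=422/135, min=14173/4800, spread=7483/43200
Step 4: max=332221/108000, min=128543/43200, spread=21727/216000
Step 5: max=2983711/972000, min=17277319/5760000, spread=10906147/155520000
Step 6: max=356120059/116640000, min=467265287/155520000, spread=36295/746496
Step 7: max=5333315837/1749600000, min=28125837589/9331200000, spread=305773/8957952
Step 8: max=1277320579381/419904000000, min=1689677694383/559872000000, spread=2575951/107495424

Answer: 2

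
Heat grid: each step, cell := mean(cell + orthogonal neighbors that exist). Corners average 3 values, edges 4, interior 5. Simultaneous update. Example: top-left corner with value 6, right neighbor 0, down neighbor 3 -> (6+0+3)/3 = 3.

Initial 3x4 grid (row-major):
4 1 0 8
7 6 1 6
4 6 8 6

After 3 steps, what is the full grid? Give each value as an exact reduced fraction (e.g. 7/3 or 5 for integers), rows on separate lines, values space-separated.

After step 1:
  4 11/4 5/2 14/3
  21/4 21/5 21/5 21/4
  17/3 6 21/4 20/3
After step 2:
  4 269/80 847/240 149/36
  1147/240 112/25 107/25 1247/240
  203/36 1267/240 1327/240 103/18
After step 3:
  1457/360 9223/2400 27559/7200 4631/1080
  68033/14400 26617/6000 27617/6000 69613/14400
  5651/1080 37669/7200 37459/7200 5921/1080

Answer: 1457/360 9223/2400 27559/7200 4631/1080
68033/14400 26617/6000 27617/6000 69613/14400
5651/1080 37669/7200 37459/7200 5921/1080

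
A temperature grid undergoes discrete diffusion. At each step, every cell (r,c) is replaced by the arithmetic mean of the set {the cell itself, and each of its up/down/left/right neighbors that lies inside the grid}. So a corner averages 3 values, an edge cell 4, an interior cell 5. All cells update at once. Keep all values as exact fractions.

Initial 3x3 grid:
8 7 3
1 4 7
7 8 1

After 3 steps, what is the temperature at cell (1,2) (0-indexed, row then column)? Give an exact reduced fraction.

Answer: 23561/4800

Derivation:
Step 1: cell (1,2) = 15/4
Step 2: cell (1,2) = 403/80
Step 3: cell (1,2) = 23561/4800
Full grid after step 3:
  5767/1080 4131/800 11149/2160
  18527/3600 31171/6000 23561/4800
  704/135 9001/1800 10799/2160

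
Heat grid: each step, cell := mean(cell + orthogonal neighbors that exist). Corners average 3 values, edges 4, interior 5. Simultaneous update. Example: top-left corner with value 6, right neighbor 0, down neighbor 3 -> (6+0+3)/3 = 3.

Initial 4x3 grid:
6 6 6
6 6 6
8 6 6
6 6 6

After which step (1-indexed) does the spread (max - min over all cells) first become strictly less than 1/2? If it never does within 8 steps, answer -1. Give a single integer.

Answer: 3

Derivation:
Step 1: max=20/3, min=6, spread=2/3
Step 2: max=391/60, min=6, spread=31/60
Step 3: max=3451/540, min=6, spread=211/540
  -> spread < 1/2 first at step 3
Step 4: max=340897/54000, min=5447/900, spread=14077/54000
Step 5: max=3056407/486000, min=327683/54000, spread=5363/24300
Step 6: max=91220809/14580000, min=182869/30000, spread=93859/583200
Step 7: max=5459074481/874800000, min=296936467/48600000, spread=4568723/34992000
Step 8: max=326708435629/52488000000, min=8929618889/1458000000, spread=8387449/83980800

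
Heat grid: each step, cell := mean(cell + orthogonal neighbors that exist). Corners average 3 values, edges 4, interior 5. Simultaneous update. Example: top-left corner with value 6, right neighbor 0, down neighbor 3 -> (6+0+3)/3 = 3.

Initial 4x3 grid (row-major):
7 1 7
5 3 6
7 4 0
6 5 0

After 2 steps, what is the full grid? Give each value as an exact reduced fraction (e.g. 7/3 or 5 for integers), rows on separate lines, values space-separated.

Answer: 43/9 173/40 79/18
287/60 108/25 449/120
26/5 387/100 359/120
61/12 913/240 95/36

Derivation:
After step 1:
  13/3 9/2 14/3
  11/2 19/5 4
  11/2 19/5 5/2
  6 15/4 5/3
After step 2:
  43/9 173/40 79/18
  287/60 108/25 449/120
  26/5 387/100 359/120
  61/12 913/240 95/36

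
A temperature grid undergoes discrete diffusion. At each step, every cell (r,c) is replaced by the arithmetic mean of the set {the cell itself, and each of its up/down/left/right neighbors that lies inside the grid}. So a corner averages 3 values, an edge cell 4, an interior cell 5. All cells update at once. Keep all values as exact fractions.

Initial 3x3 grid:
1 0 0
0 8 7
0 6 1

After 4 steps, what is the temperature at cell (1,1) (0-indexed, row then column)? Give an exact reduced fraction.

Step 1: cell (1,1) = 21/5
Step 2: cell (1,1) = 329/100
Step 3: cell (1,1) = 18263/6000
Step 4: cell (1,1) = 1076761/360000
Full grid after step 4:
  150767/64800 2281603/864000 389359/129600
  2236103/864000 1076761/360000 120697/36000
  15691/5400 2847853/864000 467609/129600

Answer: 1076761/360000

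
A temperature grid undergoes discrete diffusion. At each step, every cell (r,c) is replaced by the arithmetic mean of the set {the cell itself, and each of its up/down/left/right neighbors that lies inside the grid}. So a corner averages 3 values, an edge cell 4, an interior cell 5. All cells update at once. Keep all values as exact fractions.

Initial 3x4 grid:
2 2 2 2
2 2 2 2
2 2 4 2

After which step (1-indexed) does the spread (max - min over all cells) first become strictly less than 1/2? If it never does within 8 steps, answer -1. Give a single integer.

Answer: 3

Derivation:
Step 1: max=8/3, min=2, spread=2/3
Step 2: max=151/60, min=2, spread=31/60
Step 3: max=1291/540, min=2, spread=211/540
  -> spread < 1/2 first at step 3
Step 4: max=124897/54000, min=1847/900, spread=14077/54000
Step 5: max=1112407/486000, min=111683/54000, spread=5363/24300
Step 6: max=32900809/14580000, min=62869/30000, spread=93859/583200
Step 7: max=1959874481/874800000, min=102536467/48600000, spread=4568723/34992000
Step 8: max=116756435629/52488000000, min=3097618889/1458000000, spread=8387449/83980800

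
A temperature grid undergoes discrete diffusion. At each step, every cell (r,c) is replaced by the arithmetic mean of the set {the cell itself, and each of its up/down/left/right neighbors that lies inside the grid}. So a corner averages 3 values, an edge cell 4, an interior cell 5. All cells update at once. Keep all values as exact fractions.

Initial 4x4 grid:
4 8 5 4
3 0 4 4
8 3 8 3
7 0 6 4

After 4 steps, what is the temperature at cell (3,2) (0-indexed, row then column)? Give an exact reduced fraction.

Answer: 119317/27000

Derivation:
Step 1: cell (3,2) = 9/2
Step 2: cell (3,2) = 529/120
Step 3: cell (3,2) = 994/225
Step 4: cell (3,2) = 119317/27000
Full grid after step 4:
  46861/10800 78667/18000 47137/10800 71339/16200
  157129/36000 25741/6000 9787/2250 2944/675
  52607/12000 131119/30000 195737/45000 118627/27000
  16109/3600 39709/9000 119317/27000 35821/8100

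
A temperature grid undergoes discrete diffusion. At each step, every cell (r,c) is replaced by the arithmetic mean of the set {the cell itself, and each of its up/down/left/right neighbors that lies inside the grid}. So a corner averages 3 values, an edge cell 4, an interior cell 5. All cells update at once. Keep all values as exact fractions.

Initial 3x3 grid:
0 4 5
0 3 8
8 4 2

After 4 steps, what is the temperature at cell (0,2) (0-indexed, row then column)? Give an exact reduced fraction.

Answer: 257593/64800

Derivation:
Step 1: cell (0,2) = 17/3
Step 2: cell (0,2) = 79/18
Step 3: cell (0,2) = 4499/1080
Step 4: cell (0,2) = 257593/64800
Full grid after step 4:
  412861/129600 258151/72000 257593/64800
  2911937/864000 673297/180000 1801531/432000
  38753/10800 3417187/864000 549761/129600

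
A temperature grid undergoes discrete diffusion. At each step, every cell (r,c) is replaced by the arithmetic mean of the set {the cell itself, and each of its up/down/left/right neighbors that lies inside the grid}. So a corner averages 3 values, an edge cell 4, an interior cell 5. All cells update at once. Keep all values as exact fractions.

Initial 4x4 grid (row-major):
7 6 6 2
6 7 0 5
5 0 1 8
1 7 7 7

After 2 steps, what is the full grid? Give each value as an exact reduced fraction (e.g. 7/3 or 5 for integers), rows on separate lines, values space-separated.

Answer: 229/36 151/30 68/15 139/36
1163/240 487/100 361/100 257/60
211/48 71/20 87/20 293/60
133/36 211/48 1187/240 217/36

Derivation:
After step 1:
  19/3 13/2 7/2 13/3
  25/4 19/5 19/5 15/4
  3 4 16/5 21/4
  13/3 15/4 11/2 22/3
After step 2:
  229/36 151/30 68/15 139/36
  1163/240 487/100 361/100 257/60
  211/48 71/20 87/20 293/60
  133/36 211/48 1187/240 217/36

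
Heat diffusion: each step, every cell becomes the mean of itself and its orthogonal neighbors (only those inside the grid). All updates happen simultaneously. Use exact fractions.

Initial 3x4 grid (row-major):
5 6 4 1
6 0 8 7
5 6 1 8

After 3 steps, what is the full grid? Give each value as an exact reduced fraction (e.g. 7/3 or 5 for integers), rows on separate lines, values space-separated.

After step 1:
  17/3 15/4 19/4 4
  4 26/5 4 6
  17/3 3 23/4 16/3
After step 2:
  161/36 581/120 33/8 59/12
  77/15 399/100 257/50 29/6
  38/9 1177/240 217/48 205/36
After step 3:
  5201/1080 7843/1800 5707/1200 37/8
  4009/900 28811/6000 27131/6000 9263/1800
  10267/2160 31747/7200 36467/7200 2167/432

Answer: 5201/1080 7843/1800 5707/1200 37/8
4009/900 28811/6000 27131/6000 9263/1800
10267/2160 31747/7200 36467/7200 2167/432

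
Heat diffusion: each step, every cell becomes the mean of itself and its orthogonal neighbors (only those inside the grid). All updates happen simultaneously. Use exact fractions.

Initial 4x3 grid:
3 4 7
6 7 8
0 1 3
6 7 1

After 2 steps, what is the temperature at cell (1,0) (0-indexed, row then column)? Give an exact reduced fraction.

Answer: 1007/240

Derivation:
Step 1: cell (1,0) = 4
Step 2: cell (1,0) = 1007/240
Full grid after step 2:
  163/36 1267/240 107/18
  1007/240 243/50 631/120
  911/240 381/100 503/120
  34/9 307/80 32/9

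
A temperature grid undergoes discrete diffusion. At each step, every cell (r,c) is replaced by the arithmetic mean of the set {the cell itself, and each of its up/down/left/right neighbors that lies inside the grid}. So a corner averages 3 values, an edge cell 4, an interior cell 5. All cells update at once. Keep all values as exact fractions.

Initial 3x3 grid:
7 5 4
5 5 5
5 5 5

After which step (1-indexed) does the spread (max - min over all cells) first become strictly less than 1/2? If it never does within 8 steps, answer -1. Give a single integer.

Step 1: max=17/3, min=14/3, spread=1
Step 2: max=197/36, min=233/48, spread=89/144
Step 3: max=2291/432, min=709/144, spread=41/108
  -> spread < 1/2 first at step 3
Step 4: max=135757/25920, min=4771/960, spread=347/1296
Step 5: max=8066099/1555200, min=2591333/518400, spread=2921/15552
Step 6: max=481357453/93312000, min=156350651/31104000, spread=24611/186624
Step 7: max=28761904691/5598720000, min=3138175799/622080000, spread=207329/2239488
Step 8: max=1721159739277/335923200000, min=566442267259/111974400000, spread=1746635/26873856

Answer: 3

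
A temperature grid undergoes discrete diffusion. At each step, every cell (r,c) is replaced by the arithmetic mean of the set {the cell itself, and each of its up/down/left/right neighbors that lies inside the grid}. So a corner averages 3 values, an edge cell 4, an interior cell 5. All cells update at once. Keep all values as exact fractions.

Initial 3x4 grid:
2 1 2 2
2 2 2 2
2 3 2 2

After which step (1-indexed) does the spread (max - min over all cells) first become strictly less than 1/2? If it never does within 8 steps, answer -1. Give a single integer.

Step 1: max=7/3, min=5/3, spread=2/3
Step 2: max=53/24, min=43/24, spread=5/12
  -> spread < 1/2 first at step 2
Step 3: max=461/216, min=403/216, spread=29/108
Step 4: max=113/54, min=103/54, spread=5/27
Step 5: max=5351/2592, min=5017/2592, spread=167/1296
Step 6: max=15905/7776, min=15199/7776, spread=353/3888
Step 7: max=379243/186624, min=367253/186624, spread=5995/93312
Step 8: max=2265047/1119744, min=2213929/1119744, spread=25559/559872

Answer: 2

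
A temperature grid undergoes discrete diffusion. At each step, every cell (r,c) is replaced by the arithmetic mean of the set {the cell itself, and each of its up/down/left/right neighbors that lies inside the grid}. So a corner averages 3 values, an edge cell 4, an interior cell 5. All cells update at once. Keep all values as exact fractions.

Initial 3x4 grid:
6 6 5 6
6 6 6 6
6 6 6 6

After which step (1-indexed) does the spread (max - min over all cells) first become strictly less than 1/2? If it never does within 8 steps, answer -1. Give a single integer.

Answer: 1

Derivation:
Step 1: max=6, min=17/3, spread=1/3
  -> spread < 1/2 first at step 1
Step 2: max=6, min=689/120, spread=31/120
Step 3: max=6, min=6269/1080, spread=211/1080
Step 4: max=10753/1800, min=631103/108000, spread=14077/108000
Step 5: max=644317/108000, min=5691593/972000, spread=5363/48600
Step 6: max=357131/60000, min=171219191/29160000, spread=93859/1166400
Step 7: max=577863533/97200000, min=10287325519/1749600000, spread=4568723/69984000
Step 8: max=17314381111/2916000000, min=618075564371/104976000000, spread=8387449/167961600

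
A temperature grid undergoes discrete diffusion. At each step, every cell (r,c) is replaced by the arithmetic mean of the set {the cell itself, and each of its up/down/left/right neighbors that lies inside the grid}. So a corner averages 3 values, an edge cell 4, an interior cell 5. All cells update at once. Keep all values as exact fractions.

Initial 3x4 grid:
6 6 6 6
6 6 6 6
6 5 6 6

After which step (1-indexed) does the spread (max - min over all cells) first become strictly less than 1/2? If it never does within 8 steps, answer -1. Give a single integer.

Answer: 1

Derivation:
Step 1: max=6, min=17/3, spread=1/3
  -> spread < 1/2 first at step 1
Step 2: max=6, min=689/120, spread=31/120
Step 3: max=6, min=6269/1080, spread=211/1080
Step 4: max=10753/1800, min=631103/108000, spread=14077/108000
Step 5: max=644317/108000, min=5691593/972000, spread=5363/48600
Step 6: max=357131/60000, min=171219191/29160000, spread=93859/1166400
Step 7: max=577863533/97200000, min=10287325519/1749600000, spread=4568723/69984000
Step 8: max=17314381111/2916000000, min=618075564371/104976000000, spread=8387449/167961600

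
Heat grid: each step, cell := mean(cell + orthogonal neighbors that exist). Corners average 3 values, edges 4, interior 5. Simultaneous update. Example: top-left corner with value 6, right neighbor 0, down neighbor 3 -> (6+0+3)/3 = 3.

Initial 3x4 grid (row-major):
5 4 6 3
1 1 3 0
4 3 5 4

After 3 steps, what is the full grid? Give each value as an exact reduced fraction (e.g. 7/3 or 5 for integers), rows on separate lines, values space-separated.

Answer: 6899/2160 12037/3600 1323/400 229/72
4847/1600 6179/2000 3167/1000 2451/800
6259/2160 2753/900 78/25 221/72

Derivation:
After step 1:
  10/3 4 4 3
  11/4 12/5 3 5/2
  8/3 13/4 15/4 3
After step 2:
  121/36 103/30 7/2 19/6
  223/80 77/25 313/100 23/8
  26/9 181/60 13/4 37/12
After step 3:
  6899/2160 12037/3600 1323/400 229/72
  4847/1600 6179/2000 3167/1000 2451/800
  6259/2160 2753/900 78/25 221/72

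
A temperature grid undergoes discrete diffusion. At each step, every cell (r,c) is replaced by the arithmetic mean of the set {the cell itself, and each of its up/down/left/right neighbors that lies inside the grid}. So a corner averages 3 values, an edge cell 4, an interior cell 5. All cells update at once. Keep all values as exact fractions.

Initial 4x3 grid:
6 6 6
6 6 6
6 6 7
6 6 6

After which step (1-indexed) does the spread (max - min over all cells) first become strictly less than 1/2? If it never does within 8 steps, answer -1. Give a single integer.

Step 1: max=19/3, min=6, spread=1/3
  -> spread < 1/2 first at step 1
Step 2: max=751/120, min=6, spread=31/120
Step 3: max=6691/1080, min=6, spread=211/1080
Step 4: max=664897/108000, min=10847/1800, spread=14077/108000
Step 5: max=5972407/972000, min=651683/108000, spread=5363/48600
Step 6: max=178700809/29160000, min=362869/60000, spread=93859/1166400
Step 7: max=10707874481/1749600000, min=588536467/97200000, spread=4568723/69984000
Step 8: max=641636435629/104976000000, min=17677618889/2916000000, spread=8387449/167961600

Answer: 1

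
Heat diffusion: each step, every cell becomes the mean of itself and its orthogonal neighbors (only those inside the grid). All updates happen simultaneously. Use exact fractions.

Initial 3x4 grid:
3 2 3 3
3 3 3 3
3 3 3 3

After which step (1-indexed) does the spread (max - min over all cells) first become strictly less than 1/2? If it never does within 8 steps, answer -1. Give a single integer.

Answer: 1

Derivation:
Step 1: max=3, min=8/3, spread=1/3
  -> spread < 1/2 first at step 1
Step 2: max=3, min=329/120, spread=31/120
Step 3: max=3, min=3029/1080, spread=211/1080
Step 4: max=5353/1800, min=307103/108000, spread=14077/108000
Step 5: max=320317/108000, min=2775593/972000, spread=5363/48600
Step 6: max=177131/60000, min=83739191/29160000, spread=93859/1166400
Step 7: max=286263533/97200000, min=5038525519/1749600000, spread=4568723/69984000
Step 8: max=8566381111/2916000000, min=303147564371/104976000000, spread=8387449/167961600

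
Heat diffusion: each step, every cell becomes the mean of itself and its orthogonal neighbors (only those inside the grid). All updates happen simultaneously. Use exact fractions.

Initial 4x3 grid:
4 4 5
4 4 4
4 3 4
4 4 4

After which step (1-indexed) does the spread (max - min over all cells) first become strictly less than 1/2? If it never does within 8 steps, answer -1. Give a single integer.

Step 1: max=13/3, min=15/4, spread=7/12
Step 2: max=77/18, min=377/100, spread=457/900
Step 3: max=8933/2160, min=18389/4800, spread=13159/43200
  -> spread < 1/2 first at step 3
Step 4: max=532447/129600, min=166249/43200, spread=337/1296
Step 5: max=31580873/7776000, min=66881309/17280000, spread=29685679/155520000
Step 6: max=1886617507/466560000, min=603350419/155520000, spread=61253/373248
Step 7: max=112623453713/27993600000, min=36343460321/9331200000, spread=14372291/111974400
Step 8: max=6737770795267/1679616000000, min=2185726456339/559872000000, spread=144473141/1343692800

Answer: 3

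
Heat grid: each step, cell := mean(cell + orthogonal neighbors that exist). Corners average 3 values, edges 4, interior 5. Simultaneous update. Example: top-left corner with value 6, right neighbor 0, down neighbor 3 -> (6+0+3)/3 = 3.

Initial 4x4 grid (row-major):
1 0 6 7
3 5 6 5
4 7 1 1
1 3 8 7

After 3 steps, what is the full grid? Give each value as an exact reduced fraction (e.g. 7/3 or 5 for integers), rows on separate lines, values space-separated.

After step 1:
  4/3 3 19/4 6
  13/4 21/5 23/5 19/4
  15/4 4 23/5 7/2
  8/3 19/4 19/4 16/3
After step 2:
  91/36 797/240 367/80 31/6
  47/15 381/100 229/50 377/80
  41/12 213/50 429/100 1091/240
  67/18 97/24 583/120 163/36
After step 3:
  6467/2160 25643/7200 3531/800 217/45
  11599/3600 917/240 1099/250 3801/800
  13079/3600 11891/3000 27041/6000 32537/7200
  805/216 7597/1800 7973/1800 10031/2160

Answer: 6467/2160 25643/7200 3531/800 217/45
11599/3600 917/240 1099/250 3801/800
13079/3600 11891/3000 27041/6000 32537/7200
805/216 7597/1800 7973/1800 10031/2160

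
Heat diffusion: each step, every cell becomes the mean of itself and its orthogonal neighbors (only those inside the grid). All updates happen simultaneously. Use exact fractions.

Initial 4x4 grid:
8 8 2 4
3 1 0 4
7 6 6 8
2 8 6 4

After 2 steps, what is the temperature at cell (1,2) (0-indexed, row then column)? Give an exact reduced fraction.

Step 1: cell (1,2) = 13/5
Step 2: cell (1,2) = 189/50
Full grid after step 2:
  95/18 1091/240 851/240 65/18
  1151/240 213/50 189/50 463/120
  1231/240 122/25 249/50 207/40
  47/9 683/120 227/40 35/6

Answer: 189/50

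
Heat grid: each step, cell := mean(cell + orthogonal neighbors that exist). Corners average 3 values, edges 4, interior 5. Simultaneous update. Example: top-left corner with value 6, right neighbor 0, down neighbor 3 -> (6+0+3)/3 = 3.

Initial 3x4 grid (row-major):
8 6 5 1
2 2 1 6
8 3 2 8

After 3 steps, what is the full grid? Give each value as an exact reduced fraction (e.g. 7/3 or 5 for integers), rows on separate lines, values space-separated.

Answer: 4939/1080 311/72 911/240 1417/360
1613/360 4673/1200 929/240 349/90
8873/2160 1145/288 5461/1440 8897/2160

Derivation:
After step 1:
  16/3 21/4 13/4 4
  5 14/5 16/5 4
  13/3 15/4 7/2 16/3
After step 2:
  187/36 499/120 157/40 15/4
  131/30 4 67/20 62/15
  157/36 863/240 947/240 77/18
After step 3:
  4939/1080 311/72 911/240 1417/360
  1613/360 4673/1200 929/240 349/90
  8873/2160 1145/288 5461/1440 8897/2160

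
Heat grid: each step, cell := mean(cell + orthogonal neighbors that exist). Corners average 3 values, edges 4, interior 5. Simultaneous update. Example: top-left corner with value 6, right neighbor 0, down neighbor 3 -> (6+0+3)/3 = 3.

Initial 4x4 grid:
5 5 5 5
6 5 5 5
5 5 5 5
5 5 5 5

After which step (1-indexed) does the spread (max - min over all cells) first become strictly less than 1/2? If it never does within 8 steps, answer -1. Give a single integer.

Answer: 1

Derivation:
Step 1: max=16/3, min=5, spread=1/3
  -> spread < 1/2 first at step 1
Step 2: max=631/120, min=5, spread=31/120
Step 3: max=5611/1080, min=5, spread=211/1080
Step 4: max=556843/108000, min=5, spread=16843/108000
Step 5: max=4998643/972000, min=45079/9000, spread=130111/972000
Step 6: max=149442367/29160000, min=2707159/540000, spread=3255781/29160000
Step 7: max=4474353691/874800000, min=2711107/540000, spread=82360351/874800000
Step 8: max=133971316891/26244000000, min=488506441/97200000, spread=2074577821/26244000000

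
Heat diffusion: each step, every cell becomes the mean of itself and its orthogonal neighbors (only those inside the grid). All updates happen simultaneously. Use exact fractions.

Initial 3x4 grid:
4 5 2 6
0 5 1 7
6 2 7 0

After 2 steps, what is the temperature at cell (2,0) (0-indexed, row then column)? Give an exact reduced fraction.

Answer: 137/36

Derivation:
Step 1: cell (2,0) = 8/3
Step 2: cell (2,0) = 137/36
Full grid after step 2:
  43/12 131/40 169/40 4
  721/240 79/20 33/10 527/120
  137/36 383/120 497/120 32/9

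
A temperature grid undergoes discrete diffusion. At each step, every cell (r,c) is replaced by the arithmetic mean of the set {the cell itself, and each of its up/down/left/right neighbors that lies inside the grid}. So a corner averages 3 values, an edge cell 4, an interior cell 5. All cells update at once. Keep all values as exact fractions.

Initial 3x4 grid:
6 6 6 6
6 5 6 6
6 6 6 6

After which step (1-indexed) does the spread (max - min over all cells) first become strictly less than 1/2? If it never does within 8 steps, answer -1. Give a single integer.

Answer: 1

Derivation:
Step 1: max=6, min=23/4, spread=1/4
  -> spread < 1/2 first at step 1
Step 2: max=6, min=577/100, spread=23/100
Step 3: max=2387/400, min=27989/4800, spread=131/960
Step 4: max=42809/7200, min=252649/43200, spread=841/8640
Step 5: max=8546627/1440000, min=101137949/17280000, spread=56863/691200
Step 6: max=76770457/12960000, min=911585659/155520000, spread=386393/6220800
Step 7: max=30683641187/5184000000, min=364854276869/62208000000, spread=26795339/497664000
Step 8: max=1839153850333/311040000000, min=21911064285871/3732480000000, spread=254051069/5971968000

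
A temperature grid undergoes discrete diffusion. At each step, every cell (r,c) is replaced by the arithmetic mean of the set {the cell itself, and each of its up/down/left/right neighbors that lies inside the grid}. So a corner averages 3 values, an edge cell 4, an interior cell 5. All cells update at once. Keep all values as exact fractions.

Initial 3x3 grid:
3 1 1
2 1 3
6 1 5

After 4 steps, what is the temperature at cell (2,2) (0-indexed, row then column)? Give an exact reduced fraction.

Answer: 4117/1600

Derivation:
Step 1: cell (2,2) = 3
Step 2: cell (2,2) = 35/12
Step 3: cell (2,2) = 1877/720
Step 4: cell (2,2) = 4117/1600
Full grid after step 4:
  15889/7200 897767/432000 16997/8100
  43183/18000 858233/360000 987767/432000
  115309/43200 747553/288000 4117/1600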